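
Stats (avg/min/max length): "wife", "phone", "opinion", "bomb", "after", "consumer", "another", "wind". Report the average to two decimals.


Lengths: "wife"=4, "phone"=5, "opinion"=7, "bomb"=4, "after"=5, "consumer"=8, "another"=7, "wind"=4
Sum = 44, Count = 8
Average = 44/8 = 5.50
= avg=5.50, min=4, max=8


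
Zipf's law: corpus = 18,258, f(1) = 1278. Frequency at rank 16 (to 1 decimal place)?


Zipf's law: f(r) = f(1) / r
f(1) = 1278
f(16) = 1278 / 16
= 79.9 occurrences


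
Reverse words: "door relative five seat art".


Original: "door relative five seat art"
Words (1..n): door | relative | five | seat | art
Reversed (n..1): art | seat | five | relative | door
Result = "art seat five relative door"


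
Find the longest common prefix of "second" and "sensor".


Word 1: "second"
Word 2: "sensor"
Comparing from start:
  Pos 0: 's' == 's'
  Pos 1: 'e' == 'e'
  Pos 2: 'c' != 'n' (stop)
LCP = "se" (length 2)


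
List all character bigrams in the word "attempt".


Word: "attempt" (length 7)
Number of bigrams = 7 - 2 + 1 = 6
  Position 0: "at"
  Position 1: "tt"
  Position 2: "te"
  Position 3: "em"
  Position 4: "mp"
  Position 5: "pt"
Bigrams = "at", "tt", "te", "em", "mp", "pt"


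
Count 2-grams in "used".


Word: "used" (length 4)
Number of 2-grams = length - 2 + 1 = 4 - 2 + 1
= 3


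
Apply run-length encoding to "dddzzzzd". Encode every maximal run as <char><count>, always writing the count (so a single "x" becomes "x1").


String: "dddzzzzd"
Scanning for consecutive runs:
  'd' x 3
  'z' x 4
  'd' x 1
RLE = "d3z4d1"


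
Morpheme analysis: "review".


Word: "review"
Morphemes: re- / view
Each morpheme carries meaning
= 2 morphemes


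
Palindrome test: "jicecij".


Word: "jicecij"
Reversed: "jicecij"
Forward == Backward? jicecij == jicecij
Palindrome = Yes


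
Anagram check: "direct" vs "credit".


Word 1: "direct" → sorted: cdeirt
Word 2: "credit" → sorted: cdeirt
Same letters? cdeirt == cdeirt
Anagram = Yes


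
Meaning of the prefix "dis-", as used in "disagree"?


Prefix: dis-
Example: disagree (dis- + agree)
Meaning = not / opposite


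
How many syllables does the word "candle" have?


Word: "candle"
Syllable breakdown: can | dle
Counting: 2 parts
= 2 syllables


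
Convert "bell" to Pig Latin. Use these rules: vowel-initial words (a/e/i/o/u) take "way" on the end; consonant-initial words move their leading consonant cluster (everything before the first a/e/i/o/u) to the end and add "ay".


Word: "bell"
Starts with consonant(s) → move to end, add 'ay'
Consonant cluster: "b"
Pig Latin = "ellbay"


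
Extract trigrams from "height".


Word: "height" (length 6)
Number of trigrams = 6 - 3 + 1 = 4
  Position 0: "hei"
  Position 1: "eig"
  Position 2: "igh"
  Position 3: "ght"
Trigrams = "hei", "eig", "igh", "ght"


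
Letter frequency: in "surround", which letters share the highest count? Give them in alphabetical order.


Word: "surround"
Letter counts:
  'd': 1
  'n': 1
  'o': 1
  'r': 2
  's': 1
  'u': 2
Maximum count = 2
Most frequent = 'r', 'u' (2 times each)


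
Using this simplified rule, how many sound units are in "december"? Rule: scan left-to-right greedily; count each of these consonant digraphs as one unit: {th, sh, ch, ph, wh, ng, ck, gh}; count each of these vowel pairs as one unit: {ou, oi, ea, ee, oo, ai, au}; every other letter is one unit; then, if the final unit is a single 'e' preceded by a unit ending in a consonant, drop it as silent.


Word: "december" (8 letters)
Left-to-right scan:
  [1] 'd' (letter)
  [2] 'e' (letter)
  [3] 'c' (letter)
  [4] 'e' (letter)
  [5] 'm' (letter)
  [6] 'b' (letter)
  [7] 'e' (letter)
  [8] 'r' (letter)
Units from scan: 8
Sound units = 8 units


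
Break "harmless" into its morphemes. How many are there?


Word: "harmless"
Morphemes: harm / -less
Each morpheme carries meaning
= 2 morphemes


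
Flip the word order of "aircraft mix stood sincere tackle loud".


Original: "aircraft mix stood sincere tackle loud"
Words (1..n): aircraft | mix | stood | sincere | tackle | loud
Reversed (n..1): loud | tackle | sincere | stood | mix | aircraft
Result = "loud tackle sincere stood mix aircraft"


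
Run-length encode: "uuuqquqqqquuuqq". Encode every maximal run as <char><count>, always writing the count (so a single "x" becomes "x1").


String: "uuuqquqqqquuuqq"
Scanning for consecutive runs:
  'u' x 3
  'q' x 2
  'u' x 1
  'q' x 4
  'u' x 3
  'q' x 2
RLE = "u3q2u1q4u3q2"


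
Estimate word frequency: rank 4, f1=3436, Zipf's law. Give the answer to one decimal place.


Zipf's law: f(r) = f(1) / r
f(1) = 3436
f(4) = 3436 / 4
= 859.0 occurrences


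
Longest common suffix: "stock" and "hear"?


Word 1: "stock"
Word 2: "hear"
Comparing from end:
  Pos -1: 'k' != 'r' (stop)
LCS = "" (length 0)


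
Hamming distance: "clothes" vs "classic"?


Comparing character by character (same length = 7):
  Pos 0: 'c' vs 'c' =
  Pos 1: 'l' vs 'l' =
  Pos 2: 'o' vs 'a' !=
  Pos 3: 't' vs 's' !=
  Pos 4: 'h' vs 's' !=
  Pos 5: 'e' vs 'i' !=
  Pos 6: 's' vs 'c' !=
Hamming distance = 5


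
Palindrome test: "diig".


Word: "diig"
Reversed: "giid"
Forward == Backward? diig != giid
Palindrome = No


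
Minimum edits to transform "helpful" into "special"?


Word 1: "helpful" (length 7)
Word 2: "special" (length 7)
One optimal edit sequence (insert/delete/substitute each cost 1):
  1. substitute 'h' -> 's'  (+1)
  2. substitute 'e' -> 'p'  (+1)
  3. substitute 'l' -> 'e'  (+1)
  4. substitute 'p' -> 'c'  (+1)
  5. substitute 'f' -> 'i'  (+1)
  6. substitute 'u' -> 'a'  (+1)
  7. keep 'l'
Total edit operations: 6
Edit distance = 6


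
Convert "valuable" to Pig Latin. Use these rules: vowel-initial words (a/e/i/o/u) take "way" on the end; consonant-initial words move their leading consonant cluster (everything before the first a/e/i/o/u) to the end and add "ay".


Word: "valuable"
Starts with consonant(s) → move to end, add 'ay'
Consonant cluster: "v"
Pig Latin = "aluablevay"


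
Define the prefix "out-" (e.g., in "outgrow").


Prefix: out-
Example: outgrow (out- + grow)
Meaning = surpass


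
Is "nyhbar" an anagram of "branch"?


Word 1: "branch" → sorted: abchnr
Word 2: "nyhbar" → sorted: abhnry
Same letters? abchnr != abhnry
Anagram = No


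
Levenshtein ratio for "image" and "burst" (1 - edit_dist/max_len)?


Word 1: "image" (length 5)
Word 2: "burst" (length 5)
One optimal edit sequence:
  1. substitute 'i' -> 'b'  (+1)
  2. substitute 'm' -> 'u'  (+1)
  3. substitute 'a' -> 'r'  (+1)
  4. substitute 'g' -> 's'  (+1)
  5. substitute 'e' -> 't'  (+1)
Edit distance = 5
Max length = max(5, 5) = 5
Similarity = 1 - 5/5
= 0.0000


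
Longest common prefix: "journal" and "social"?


Word 1: "journal"
Word 2: "social"
Comparing from start:
  Pos 0: 'j' != 's' (stop)
LCP = "" (length 0)


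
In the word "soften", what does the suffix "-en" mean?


Suffix: -en
As in: soften -> soft + -en
Meaning = to make / become


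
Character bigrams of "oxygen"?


Word: "oxygen" (length 6)
Number of bigrams = 6 - 2 + 1 = 5
  Position 0: "ox"
  Position 1: "xy"
  Position 2: "yg"
  Position 3: "ge"
  Position 4: "en"
Bigrams = "ox", "xy", "yg", "ge", "en"


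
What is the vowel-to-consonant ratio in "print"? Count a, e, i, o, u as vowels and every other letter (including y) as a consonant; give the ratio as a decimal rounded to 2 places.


Word: "print"
Vowels (a,e,i,o,u): 1
Consonants: 4
Ratio = 1/4
= 0.25


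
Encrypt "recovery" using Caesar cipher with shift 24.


Word: "recovery"
Shift: 24
Each letter → (letter + shift) mod 26:
  'r' (17) + 24 = 15 → 'p'
  'e' (4) + 24 = 2 → 'c'
  'c' (2) + 24 = 0 → 'a'
  'o' (14) + 24 = 12 → 'm'
  'v' (21) + 24 = 19 → 't'
  'e' (4) + 24 = 2 → 'c'
  'r' (17) + 24 = 15 → 'p'
  'y' (24) + 24 = 22 → 'w'
Result = "pcamtcpw"


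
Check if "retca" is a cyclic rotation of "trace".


Word: "trace", Candidate: "retca"
Method: check if candidate is substring of word+word
"tracetrace" contains "retca"? No
Is rotation = No


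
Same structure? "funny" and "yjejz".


Pattern of "funny": [0, 1, 2, 2, 3]
Pattern of "yjejz": [0, 1, 2, 1, 3]
Patterns do not match
Same pattern = No


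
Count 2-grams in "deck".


Word: "deck" (length 4)
Number of 2-grams = length - 2 + 1 = 4 - 2 + 1
= 3


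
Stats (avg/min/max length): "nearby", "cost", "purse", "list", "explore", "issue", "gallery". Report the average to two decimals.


Lengths: "nearby"=6, "cost"=4, "purse"=5, "list"=4, "explore"=7, "issue"=5, "gallery"=7
Sum = 38, Count = 7
Average = 38/7 = 5.43
= avg=5.43, min=4, max=7


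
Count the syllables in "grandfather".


Word: "grandfather"
Syllable breakdown: grand-fa-ther
Counting: 3 parts
= 3 syllables


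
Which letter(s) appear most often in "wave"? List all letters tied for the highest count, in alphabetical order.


Word: "wave"
Letter counts:
  'a': 1
  'e': 1
  'v': 1
  'w': 1
Maximum count = 1
Most frequent = 'a', 'e', 'v', 'w' (1 time each)


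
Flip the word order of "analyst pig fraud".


Original: "analyst pig fraud"
Words (1..n): analyst | pig | fraud
Reversed (n..1): fraud | pig | analyst
Result = "fraud pig analyst"


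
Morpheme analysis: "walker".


Word: "walker"
Morphemes: walk + -er
Each morpheme carries meaning
= 2 morphemes


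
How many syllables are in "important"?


Word: "important"
Syllable breakdown: im-por-tant
Counting: 3 parts
= 3 syllables


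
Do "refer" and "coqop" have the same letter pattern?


Pattern of "refer": [0, 1, 2, 1, 0]
Pattern of "coqop": [0, 1, 2, 1, 3]
Patterns do not match
Same pattern = No


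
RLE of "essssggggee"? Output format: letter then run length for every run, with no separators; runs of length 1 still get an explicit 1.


String: "essssggggee"
Scanning for consecutive runs:
  'e' x 1
  's' x 4
  'g' x 4
  'e' x 2
RLE = "e1s4g4e2"


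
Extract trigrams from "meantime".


Word: "meantime" (length 8)
Number of trigrams = 8 - 3 + 1 = 6
  Position 0: "mea"
  Position 1: "ean"
  Position 2: "ant"
  Position 3: "nti"
  Position 4: "tim"
  Position 5: "ime"
Trigrams = "mea", "ean", "ant", "nti", "tim", "ime"


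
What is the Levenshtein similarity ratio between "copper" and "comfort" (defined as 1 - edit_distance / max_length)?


Word 1: "copper" (length 6)
Word 2: "comfort" (length 7)
One optimal edit sequence:
  1. keep 'c'
  2. keep 'o'
  3. substitute 'p' -> 'm'  (+1)
  4. substitute 'p' -> 'f'  (+1)
  5. substitute 'e' -> 'o'  (+1)
  6. keep 'r'
  7. insert 't'  (+1)
Edit distance = 4
Max length = max(6, 7) = 7
Similarity = 1 - 4/7
= 0.4286


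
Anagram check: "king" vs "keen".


Word 1: "king" → sorted: gikn
Word 2: "keen" → sorted: eekn
Same letters? gikn != eekn
Anagram = No


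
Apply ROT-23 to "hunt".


Word: "hunt"
Shift: 23
Each letter → (letter + shift) mod 26:
  'h' (7) + 23 = 4 → 'e'
  'u' (20) + 23 = 17 → 'r'
  'n' (13) + 23 = 10 → 'k'
  't' (19) + 23 = 16 → 'q'
Result = "erkq"


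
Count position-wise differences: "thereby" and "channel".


Comparing character by character (same length = 7):
  Pos 0: 't' vs 'c' !=
  Pos 1: 'h' vs 'h' =
  Pos 2: 'e' vs 'a' !=
  Pos 3: 'r' vs 'n' !=
  Pos 4: 'e' vs 'n' !=
  Pos 5: 'b' vs 'e' !=
  Pos 6: 'y' vs 'l' !=
Hamming distance = 6


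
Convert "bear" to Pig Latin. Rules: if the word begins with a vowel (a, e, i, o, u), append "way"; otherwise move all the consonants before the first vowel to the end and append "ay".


Word: "bear"
Starts with consonant(s) → move to end, add 'ay'
Consonant cluster: "b"
Pig Latin = "earbay"


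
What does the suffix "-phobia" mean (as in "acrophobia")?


Suffix: -phobia
Example: acrophobia = acro- + -phobia
Meaning = fear of


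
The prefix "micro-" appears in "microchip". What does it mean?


Prefix: micro-
Example: microchip = micro- + chip
Meaning = small


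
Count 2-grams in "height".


Word: "height" (length 6)
Number of 2-grams = length - 2 + 1 = 6 - 2 + 1
= 5


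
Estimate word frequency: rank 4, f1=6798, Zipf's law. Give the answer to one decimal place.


Zipf's law: f(r) = f(1) / r
f(1) = 6798
f(4) = 6798 / 4
= 1699.5 occurrences


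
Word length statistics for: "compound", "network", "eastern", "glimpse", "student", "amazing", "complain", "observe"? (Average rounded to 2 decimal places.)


Lengths: "compound"=8, "network"=7, "eastern"=7, "glimpse"=7, "student"=7, "amazing"=7, "complain"=8, "observe"=7
Sum = 58, Count = 8
Average = 58/8 = 7.25
= avg=7.25, min=7, max=8


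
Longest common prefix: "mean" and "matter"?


Word 1: "mean"
Word 2: "matter"
Comparing from start:
  Pos 0: 'm' == 'm'
  Pos 1: 'e' != 'a' (stop)
LCP = "m" (length 1)


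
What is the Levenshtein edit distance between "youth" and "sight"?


Word 1: "youth" (length 5)
Word 2: "sight" (length 5)
One optimal edit sequence (insert/delete/substitute each cost 1):
  1. substitute 'y' -> 's'  (+1)
  2. substitute 'o' -> 'i'  (+1)
  3. substitute 'u' -> 'g'  (+1)
  4. substitute 't' -> 'h'  (+1)
  5. substitute 'h' -> 't'  (+1)
Total edit operations: 5
Edit distance = 5


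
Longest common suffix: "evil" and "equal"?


Word 1: "evil"
Word 2: "equal"
Comparing from end:
  Pos -1: 'l' == 'l'
  Pos -2: 'i' != 'a' (stop)
LCS = "l" (length 1)


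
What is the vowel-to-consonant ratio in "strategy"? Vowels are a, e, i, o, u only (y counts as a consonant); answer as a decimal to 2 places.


Word: "strategy"
Vowels (a,e,i,o,u): 2
Consonants: 6
Ratio = 2/6
= 0.33


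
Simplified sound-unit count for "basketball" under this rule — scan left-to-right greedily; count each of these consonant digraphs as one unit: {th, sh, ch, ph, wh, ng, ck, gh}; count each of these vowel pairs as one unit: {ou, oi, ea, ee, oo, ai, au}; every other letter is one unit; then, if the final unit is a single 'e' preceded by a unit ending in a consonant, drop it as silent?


Word: "basketball" (10 letters)
Left-to-right scan:
  1. 'b' (letter)
  2. 'a' (letter)
  3. 's' (letter)
  4. 'k' (letter)
  5. 'e' (letter)
  6. 't' (letter)
  7. 'b' (letter)
  8. 'a' (letter)
  9. 'l' (letter)
  10. 'l' (letter)
Units from scan: 10
Sound units = 10 units


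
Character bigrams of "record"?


Word: "record" (length 6)
Number of bigrams = 6 - 2 + 1 = 5
  Position 0: "re"
  Position 1: "ec"
  Position 2: "co"
  Position 3: "or"
  Position 4: "rd"
Bigrams = "re", "ec", "co", "or", "rd"


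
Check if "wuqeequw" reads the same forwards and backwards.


Word: "wuqeequw"
Reversed: "wuqeequw"
Forward == Backward? wuqeequw == wuqeequw
Palindrome = Yes


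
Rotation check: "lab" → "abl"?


Word: "lab", Candidate: "abl"
Method: check if candidate is substring of word+word
"lablab" contains "abl"? Yes
Is rotation = Yes


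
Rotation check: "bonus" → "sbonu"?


Word: "bonus", Candidate: "sbonu"
Method: check if candidate is substring of word+word
"bonusbonus" contains "sbonu"? Yes
Is rotation = Yes


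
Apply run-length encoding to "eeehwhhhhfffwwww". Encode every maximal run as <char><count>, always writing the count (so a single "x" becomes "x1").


String: "eeehwhhhhfffwwww"
Scanning for consecutive runs:
  'e' x 3
  'h' x 1
  'w' x 1
  'h' x 4
  'f' x 3
  'w' x 4
RLE = "e3h1w1h4f3w4"


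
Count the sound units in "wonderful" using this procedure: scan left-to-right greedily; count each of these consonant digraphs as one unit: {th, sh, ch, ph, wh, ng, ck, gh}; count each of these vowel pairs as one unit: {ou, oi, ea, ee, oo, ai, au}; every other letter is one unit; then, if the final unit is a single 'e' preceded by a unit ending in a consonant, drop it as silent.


Word: "wonderful" (9 letters)
Left-to-right scan:
  (1) 'w' (letter)
  (2) 'o' (letter)
  (3) 'n' (letter)
  (4) 'd' (letter)
  (5) 'e' (letter)
  (6) 'r' (letter)
  (7) 'f' (letter)
  (8) 'u' (letter)
  (9) 'l' (letter)
Units from scan: 9
Sound units = 9 units


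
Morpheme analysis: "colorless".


Word: "colorless"
Morphemes: color / -less
Each morpheme carries meaning
= 2 morphemes


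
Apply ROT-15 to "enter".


Word: "enter"
Shift: 15
Each letter → (letter + shift) mod 26:
  'e' (4) + 15 = 19 → 't'
  'n' (13) + 15 = 2 → 'c'
  't' (19) + 15 = 8 → 'i'
  'e' (4) + 15 = 19 → 't'
  'r' (17) + 15 = 6 → 'g'
Result = "tcitg"


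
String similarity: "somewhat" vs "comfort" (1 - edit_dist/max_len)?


Word 1: "somewhat" (length 8)
Word 2: "comfort" (length 7)
One optimal edit sequence:
  1. substitute 's' -> 'c'  (+1)
  2. keep 'o'
  3. keep 'm'
  4. delete 'e'  (+1)
  5. substitute 'w' -> 'f'  (+1)
  6. substitute 'h' -> 'o'  (+1)
  7. substitute 'a' -> 'r'  (+1)
  8. keep 't'
Edit distance = 5
Max length = max(8, 7) = 8
Similarity = 1 - 5/8
= 0.3750


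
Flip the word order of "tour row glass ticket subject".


Original: "tour row glass ticket subject"
Words (1..n): tour | row | glass | ticket | subject
Reversed (n..1): subject | ticket | glass | row | tour
Result = "subject ticket glass row tour"


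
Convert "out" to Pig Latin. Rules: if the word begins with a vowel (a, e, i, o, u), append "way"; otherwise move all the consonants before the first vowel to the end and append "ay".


Word: "out"
Starts with vowel → add 'way'
Pig Latin = "outway"


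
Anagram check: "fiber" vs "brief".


Word 1: "fiber" → sorted: befir
Word 2: "brief" → sorted: befir
Same letters? befir == befir
Anagram = Yes


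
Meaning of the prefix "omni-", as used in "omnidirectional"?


Prefix: omni-
Example: omnidirectional = omni- + directional
Meaning = all


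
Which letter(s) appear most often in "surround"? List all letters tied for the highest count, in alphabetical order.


Word: "surround"
Letter counts:
  'd': 1
  'n': 1
  'o': 1
  'r': 2
  's': 1
  'u': 2
Maximum count = 2
Most frequent = 'r', 'u' (2 times each)


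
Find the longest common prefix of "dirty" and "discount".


Word 1: "dirty"
Word 2: "discount"
Comparing from start:
  Pos 0: 'd' == 'd'
  Pos 1: 'i' == 'i'
  Pos 2: 'r' != 's' (stop)
LCP = "di" (length 2)


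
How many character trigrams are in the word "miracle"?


Word: "miracle" (length 7)
Number of 3-grams = length - 3 + 1 = 7 - 3 + 1
= 5


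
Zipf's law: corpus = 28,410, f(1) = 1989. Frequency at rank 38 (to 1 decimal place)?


Zipf's law: f(r) = f(1) / r
f(1) = 1989
f(38) = 1989 / 38
= 52.3 occurrences


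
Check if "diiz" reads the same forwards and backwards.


Word: "diiz"
Reversed: "ziid"
Forward == Backward? diiz != ziid
Palindrome = No


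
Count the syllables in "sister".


Word: "sister"
Syllable breakdown: sis / ter
Counting: 2 parts
= 2 syllables


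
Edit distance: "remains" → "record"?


Word 1: "remains" (length 7)
Word 2: "record" (length 6)
One optimal edit sequence (insert/delete/substitute each cost 1):
  1. keep 'r'
  2. keep 'e'
  3. delete 'm'  (+1)
  4. substitute 'a' -> 'c'  (+1)
  5. substitute 'i' -> 'o'  (+1)
  6. substitute 'n' -> 'r'  (+1)
  7. substitute 's' -> 'd'  (+1)
Total edit operations: 5
Edit distance = 5


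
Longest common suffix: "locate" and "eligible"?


Word 1: "locate"
Word 2: "eligible"
Comparing from end:
  Pos -1: 'e' == 'e'
  Pos -2: 't' != 'l' (stop)
LCS = "e" (length 1)


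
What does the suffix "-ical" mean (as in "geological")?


Suffix: -ical
Example: geological = geology + -ical, with a spelling change
Meaning = relating to


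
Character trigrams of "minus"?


Word: "minus" (length 5)
Number of trigrams = 5 - 3 + 1 = 3
  Position 0: "min"
  Position 1: "inu"
  Position 2: "nus"
Trigrams = "min", "inu", "nus"


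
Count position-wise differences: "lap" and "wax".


Comparing character by character (same length = 3):
  Pos 0: 'l' vs 'w' !=
  Pos 1: 'a' vs 'a' =
  Pos 2: 'p' vs 'x' !=
Hamming distance = 2


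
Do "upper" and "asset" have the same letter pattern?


Pattern of "upper": [0, 1, 1, 2, 3]
Pattern of "asset": [0, 1, 1, 2, 3]
Patterns match
Same pattern = Yes


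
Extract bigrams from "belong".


Word: "belong" (length 6)
Number of bigrams = 6 - 2 + 1 = 5
  Position 0: "be"
  Position 1: "el"
  Position 2: "lo"
  Position 3: "on"
  Position 4: "ng"
Bigrams = "be", "el", "lo", "on", "ng"


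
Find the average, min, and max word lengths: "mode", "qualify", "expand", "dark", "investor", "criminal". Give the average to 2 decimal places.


Lengths: "mode"=4, "qualify"=7, "expand"=6, "dark"=4, "investor"=8, "criminal"=8
Sum = 37, Count = 6
Average = 37/6 = 6.17
= avg=6.17, min=4, max=8


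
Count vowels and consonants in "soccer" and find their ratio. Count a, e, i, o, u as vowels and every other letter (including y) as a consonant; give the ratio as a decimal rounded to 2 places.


Word: "soccer"
Vowels (a,e,i,o,u): 2
Consonants: 4
Ratio = 2/4
= 0.50


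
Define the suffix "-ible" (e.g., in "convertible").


Suffix: -ible
Example: convertible (convert + -ible)
Meaning = capable of


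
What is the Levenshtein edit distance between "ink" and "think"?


Word 1: "ink" (length 3)
Word 2: "think" (length 5)
One optimal edit sequence (insert/delete/substitute each cost 1):
  1. insert 't'  (+1)
  2. insert 'h'  (+1)
  3. keep 'i'
  4. keep 'n'
  5. keep 'k'
Total edit operations: 2
Edit distance = 2


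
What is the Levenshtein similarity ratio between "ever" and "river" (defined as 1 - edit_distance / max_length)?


Word 1: "ever" (length 4)
Word 2: "river" (length 5)
One optimal edit sequence:
  1. insert 'r'  (+1)
  2. substitute 'e' -> 'i'  (+1)
  3. keep 'v'
  4. keep 'e'
  5. keep 'r'
Edit distance = 2
Max length = max(4, 5) = 5
Similarity = 1 - 2/5
= 0.6000


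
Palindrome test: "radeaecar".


Word: "radeaecar"
Reversed: "raceaedar"
Forward == Backward? radeaecar != raceaedar
Palindrome = No


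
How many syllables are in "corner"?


Word: "corner"
Syllable breakdown: cor | ner
Counting: 2 parts
= 2 syllables


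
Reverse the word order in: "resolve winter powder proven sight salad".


Original: "resolve winter powder proven sight salad"
Words (1..n): resolve | winter | powder | proven | sight | salad
Reversed (n..1): salad | sight | proven | powder | winter | resolve
Result = "salad sight proven powder winter resolve"


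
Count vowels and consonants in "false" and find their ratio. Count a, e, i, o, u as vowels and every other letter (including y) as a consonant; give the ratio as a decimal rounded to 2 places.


Word: "false"
Vowels (a,e,i,o,u): 2
Consonants: 3
Ratio = 2/3
= 0.67


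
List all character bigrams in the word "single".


Word: "single" (length 6)
Number of bigrams = 6 - 2 + 1 = 5
  Position 0: "si"
  Position 1: "in"
  Position 2: "ng"
  Position 3: "gl"
  Position 4: "le"
Bigrams = "si", "in", "ng", "gl", "le"


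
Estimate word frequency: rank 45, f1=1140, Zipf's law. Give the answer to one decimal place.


Zipf's law: f(r) = f(1) / r
f(1) = 1140
f(45) = 1140 / 45
= 25.3 occurrences


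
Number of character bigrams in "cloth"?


Word: "cloth" (length 5)
Number of 2-grams = length - 2 + 1 = 5 - 2 + 1
= 4


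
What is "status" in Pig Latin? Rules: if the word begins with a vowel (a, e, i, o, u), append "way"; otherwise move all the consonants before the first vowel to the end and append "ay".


Word: "status"
Starts with consonant(s) → move to end, add 'ay'
Consonant cluster: "st"
Pig Latin = "atusstay"


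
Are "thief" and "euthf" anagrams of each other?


Word 1: "thief" → sorted: efhit
Word 2: "euthf" → sorted: efhtu
Same letters? efhit != efhtu
Anagram = No


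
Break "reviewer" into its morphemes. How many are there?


Word: "reviewer"
Morphemes: re- | view | -er
Each morpheme carries meaning
= 3 morphemes


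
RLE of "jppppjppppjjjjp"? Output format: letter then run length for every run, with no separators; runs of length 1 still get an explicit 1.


String: "jppppjppppjjjjp"
Scanning for consecutive runs:
  'j' x 1
  'p' x 4
  'j' x 1
  'p' x 4
  'j' x 4
  'p' x 1
RLE = "j1p4j1p4j4p1"


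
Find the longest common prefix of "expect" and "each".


Word 1: "expect"
Word 2: "each"
Comparing from start:
  Pos 0: 'e' == 'e'
  Pos 1: 'x' != 'a' (stop)
LCP = "e" (length 1)


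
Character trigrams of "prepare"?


Word: "prepare" (length 7)
Number of trigrams = 7 - 3 + 1 = 5
  Position 0: "pre"
  Position 1: "rep"
  Position 2: "epa"
  Position 3: "par"
  Position 4: "are"
Trigrams = "pre", "rep", "epa", "par", "are"


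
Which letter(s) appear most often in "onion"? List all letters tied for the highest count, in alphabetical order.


Word: "onion"
Letter counts:
  'i': 1
  'n': 2
  'o': 2
Maximum count = 2
Most frequent = 'n', 'o' (2 times each)


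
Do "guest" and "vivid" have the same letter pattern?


Pattern of "guest": [0, 1, 2, 3, 4]
Pattern of "vivid": [0, 1, 0, 1, 2]
Patterns do not match
Same pattern = No


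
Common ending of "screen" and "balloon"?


Word 1: "screen"
Word 2: "balloon"
Comparing from end:
  Pos -1: 'n' == 'n'
  Pos -2: 'e' != 'o' (stop)
LCS = "n" (length 1)


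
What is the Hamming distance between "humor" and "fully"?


Comparing character by character (same length = 5):
  Pos 0: 'h' vs 'f' !=
  Pos 1: 'u' vs 'u' =
  Pos 2: 'm' vs 'l' !=
  Pos 3: 'o' vs 'l' !=
  Pos 4: 'r' vs 'y' !=
Hamming distance = 4


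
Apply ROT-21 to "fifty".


Word: "fifty"
Shift: 21
Each letter → (letter + shift) mod 26:
  'f' (5) + 21 = 0 → 'a'
  'i' (8) + 21 = 3 → 'd'
  'f' (5) + 21 = 0 → 'a'
  't' (19) + 21 = 14 → 'o'
  'y' (24) + 21 = 19 → 't'
Result = "adaot"


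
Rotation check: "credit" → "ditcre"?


Word: "credit", Candidate: "ditcre"
Method: check if candidate is substring of word+word
"creditcredit" contains "ditcre"? Yes
Is rotation = Yes


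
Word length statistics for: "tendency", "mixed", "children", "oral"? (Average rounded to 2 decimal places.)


Lengths: "tendency"=8, "mixed"=5, "children"=8, "oral"=4
Sum = 25, Count = 4
Average = 25/4 = 6.25
= avg=6.25, min=4, max=8


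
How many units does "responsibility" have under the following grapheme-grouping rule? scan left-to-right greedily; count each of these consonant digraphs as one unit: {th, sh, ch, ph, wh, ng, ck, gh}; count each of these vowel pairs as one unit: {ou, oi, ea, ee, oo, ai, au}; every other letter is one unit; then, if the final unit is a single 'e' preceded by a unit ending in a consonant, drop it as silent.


Word: "responsibility" (14 letters)
Left-to-right scan:
  [1] 'r' (letter)
  [2] 'e' (letter)
  [3] 's' (letter)
  [4] 'p' (letter)
  [5] 'o' (letter)
  [6] 'n' (letter)
  [7] 's' (letter)
  [8] 'i' (letter)
  [9] 'b' (letter)
  [10] 'i' (letter)
  [11] 'l' (letter)
  [12] 'i' (letter)
  [13] 't' (letter)
  [14] 'y' (letter)
Units from scan: 14
Sound units = 14 units


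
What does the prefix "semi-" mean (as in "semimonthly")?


Prefix: semi-
Example: semimonthly (semi- + monthly)
Meaning = half


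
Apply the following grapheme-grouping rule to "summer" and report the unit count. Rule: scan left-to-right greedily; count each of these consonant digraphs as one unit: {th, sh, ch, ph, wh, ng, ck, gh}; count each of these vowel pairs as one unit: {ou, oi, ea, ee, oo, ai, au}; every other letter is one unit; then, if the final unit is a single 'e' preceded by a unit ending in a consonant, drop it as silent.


Word: "summer" (6 letters)
Left-to-right scan:
  1. 's' (letter)
  2. 'u' (letter)
  3. 'm' (letter)
  4. 'm' (letter)
  5. 'e' (letter)
  6. 'r' (letter)
Units from scan: 6
Sound units = 6 units


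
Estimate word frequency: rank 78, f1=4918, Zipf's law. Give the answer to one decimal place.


Zipf's law: f(r) = f(1) / r
f(1) = 4918
f(78) = 4918 / 78
= 63.1 occurrences


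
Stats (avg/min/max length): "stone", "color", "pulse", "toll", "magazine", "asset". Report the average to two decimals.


Lengths: "stone"=5, "color"=5, "pulse"=5, "toll"=4, "magazine"=8, "asset"=5
Sum = 32, Count = 6
Average = 32/6 = 5.33
= avg=5.33, min=4, max=8


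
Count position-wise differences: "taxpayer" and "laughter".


Comparing character by character (same length = 8):
  Pos 0: 't' vs 'l' !=
  Pos 1: 'a' vs 'a' =
  Pos 2: 'x' vs 'u' !=
  Pos 3: 'p' vs 'g' !=
  Pos 4: 'a' vs 'h' !=
  Pos 5: 'y' vs 't' !=
  Pos 6: 'e' vs 'e' =
  Pos 7: 'r' vs 'r' =
Hamming distance = 5


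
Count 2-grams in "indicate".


Word: "indicate" (length 8)
Number of 2-grams = length - 2 + 1 = 8 - 2 + 1
= 7


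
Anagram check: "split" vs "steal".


Word 1: "split" → sorted: ilpst
Word 2: "steal" → sorted: aelst
Same letters? ilpst != aelst
Anagram = No


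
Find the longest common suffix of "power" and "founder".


Word 1: "power"
Word 2: "founder"
Comparing from end:
  Pos -1: 'r' == 'r'
  Pos -2: 'e' == 'e'
  Pos -3: 'w' != 'd' (stop)
LCS = "er" (length 2)


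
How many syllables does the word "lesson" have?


Word: "lesson"
Syllable breakdown: les-son
Counting: 2 parts
= 2 syllables


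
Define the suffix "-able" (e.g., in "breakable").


Suffix: -able
Example: breakable (break + -able)
Meaning = capable of


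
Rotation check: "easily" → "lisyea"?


Word: "easily", Candidate: "lisyea"
Method: check if candidate is substring of word+word
"easilyeasily" contains "lisyea"? No
Is rotation = No


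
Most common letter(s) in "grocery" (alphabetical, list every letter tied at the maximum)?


Word: "grocery"
Letter counts:
  'c': 1
  'e': 1
  'g': 1
  'o': 1
  'r': 2
  'y': 1
Maximum count = 2
Most frequent = 'r' (2 times each)


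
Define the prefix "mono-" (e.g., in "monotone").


Prefix: mono-
As in: monotone -> mono- + tone
Meaning = one


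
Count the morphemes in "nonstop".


Word: "nonstop"
Morphemes: non- / stop
Each morpheme carries meaning
= 2 morphemes


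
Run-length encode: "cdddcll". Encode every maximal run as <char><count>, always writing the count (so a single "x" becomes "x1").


String: "cdddcll"
Scanning for consecutive runs:
  'c' x 1
  'd' x 3
  'c' x 1
  'l' x 2
RLE = "c1d3c1l2"


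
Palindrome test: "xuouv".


Word: "xuouv"
Reversed: "vuoux"
Forward == Backward? xuouv != vuoux
Palindrome = No


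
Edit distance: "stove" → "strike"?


Word 1: "stove" (length 5)
Word 2: "strike" (length 6)
One optimal edit sequence (insert/delete/substitute each cost 1):
  1. keep 's'
  2. keep 't'
  3. insert 'r'  (+1)
  4. substitute 'o' -> 'i'  (+1)
  5. substitute 'v' -> 'k'  (+1)
  6. keep 'e'
Total edit operations: 3
Edit distance = 3


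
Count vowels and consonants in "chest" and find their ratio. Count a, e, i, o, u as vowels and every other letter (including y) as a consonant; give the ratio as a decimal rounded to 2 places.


Word: "chest"
Vowels (a,e,i,o,u): 1
Consonants: 4
Ratio = 1/4
= 0.25


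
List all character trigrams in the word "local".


Word: "local" (length 5)
Number of trigrams = 5 - 3 + 1 = 3
  Position 0: "loc"
  Position 1: "oca"
  Position 2: "cal"
Trigrams = "loc", "oca", "cal"


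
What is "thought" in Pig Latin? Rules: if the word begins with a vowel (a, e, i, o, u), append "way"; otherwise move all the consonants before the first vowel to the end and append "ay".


Word: "thought"
Starts with consonant(s) → move to end, add 'ay'
Consonant cluster: "th"
Pig Latin = "oughtthay"


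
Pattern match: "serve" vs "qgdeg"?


Pattern of "serve": [0, 1, 2, 3, 1]
Pattern of "qgdeg": [0, 1, 2, 3, 1]
Patterns match
Same pattern = Yes


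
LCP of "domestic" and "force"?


Word 1: "domestic"
Word 2: "force"
Comparing from start:
  Pos 0: 'd' != 'f' (stop)
LCP = "" (length 0)


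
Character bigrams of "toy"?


Word: "toy" (length 3)
Number of bigrams = 3 - 2 + 1 = 2
  Position 0: "to"
  Position 1: "oy"
Bigrams = "to", "oy"


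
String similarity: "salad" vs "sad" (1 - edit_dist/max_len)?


Word 1: "salad" (length 5)
Word 2: "sad" (length 3)
One optimal edit sequence:
  1. keep 's'
  2. delete 'a'  (+1)
  3. delete 'l'  (+1)
  4. keep 'a'
  5. keep 'd'
Edit distance = 2
Max length = max(5, 3) = 5
Similarity = 1 - 2/5
= 0.6000


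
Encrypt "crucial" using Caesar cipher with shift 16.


Word: "crucial"
Shift: 16
Each letter → (letter + shift) mod 26:
  'c' (2) + 16 = 18 → 's'
  'r' (17) + 16 = 7 → 'h'
  'u' (20) + 16 = 10 → 'k'
  'c' (2) + 16 = 18 → 's'
  'i' (8) + 16 = 24 → 'y'
  'a' (0) + 16 = 16 → 'q'
  'l' (11) + 16 = 1 → 'b'
Result = "shksyqb"


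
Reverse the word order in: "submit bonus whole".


Original: "submit bonus whole"
Words (1..n): submit | bonus | whole
Reversed (n..1): whole | bonus | submit
Result = "whole bonus submit"


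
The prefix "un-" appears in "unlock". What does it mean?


Prefix: un-
As in: unlock -> un- + lock
Meaning = not / reverse


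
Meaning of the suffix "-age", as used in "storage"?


Suffix: -age
As in: storage -> store + -age, with a spelling change
Meaning = result / collection


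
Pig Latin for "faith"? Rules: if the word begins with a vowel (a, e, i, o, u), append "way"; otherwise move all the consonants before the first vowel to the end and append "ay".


Word: "faith"
Starts with consonant(s) → move to end, add 'ay'
Consonant cluster: "f"
Pig Latin = "aithfay"


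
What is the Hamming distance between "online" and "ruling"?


Comparing character by character (same length = 6):
  Pos 0: 'o' vs 'r' !=
  Pos 1: 'n' vs 'u' !=
  Pos 2: 'l' vs 'l' =
  Pos 3: 'i' vs 'i' =
  Pos 4: 'n' vs 'n' =
  Pos 5: 'e' vs 'g' !=
Hamming distance = 3


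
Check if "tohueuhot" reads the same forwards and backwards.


Word: "tohueuhot"
Reversed: "tohueuhot"
Forward == Backward? tohueuhot == tohueuhot
Palindrome = Yes


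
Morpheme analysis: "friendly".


Word: "friendly"
Morphemes: friend / -ly
Each morpheme carries meaning
= 2 morphemes


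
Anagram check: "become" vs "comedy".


Word 1: "become" → sorted: bceemo
Word 2: "comedy" → sorted: cdemoy
Same letters? bceemo != cdemoy
Anagram = No


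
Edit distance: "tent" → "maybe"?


Word 1: "tent" (length 4)
Word 2: "maybe" (length 5)
One optimal edit sequence (insert/delete/substitute each cost 1):
  1. insert 'm'  (+1)
  2. substitute 't' -> 'a'  (+1)
  3. substitute 'e' -> 'y'  (+1)
  4. substitute 'n' -> 'b'  (+1)
  5. substitute 't' -> 'e'  (+1)
Total edit operations: 5
Edit distance = 5


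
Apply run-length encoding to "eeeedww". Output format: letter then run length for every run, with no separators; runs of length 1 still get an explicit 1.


String: "eeeedww"
Scanning for consecutive runs:
  'e' x 4
  'd' x 1
  'w' x 2
RLE = "e4d1w2"


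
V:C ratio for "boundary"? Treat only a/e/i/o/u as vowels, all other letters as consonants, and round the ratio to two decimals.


Word: "boundary"
Vowels (a,e,i,o,u): 3
Consonants: 5
Ratio = 3/5
= 0.60


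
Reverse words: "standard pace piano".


Original: "standard pace piano"
Words (1..n): standard | pace | piano
Reversed (n..1): piano | pace | standard
Result = "piano pace standard"


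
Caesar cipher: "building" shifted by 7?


Word: "building"
Shift: 7
Each letter → (letter + shift) mod 26:
  'b' (1) + 7 = 8 → 'i'
  'u' (20) + 7 = 1 → 'b'
  'i' (8) + 7 = 15 → 'p'
  'l' (11) + 7 = 18 → 's'
  'd' (3) + 7 = 10 → 'k'
  'i' (8) + 7 = 15 → 'p'
  'n' (13) + 7 = 20 → 'u'
  'g' (6) + 7 = 13 → 'n'
Result = "ibpskpun"


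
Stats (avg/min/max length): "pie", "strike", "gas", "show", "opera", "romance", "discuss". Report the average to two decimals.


Lengths: "pie"=3, "strike"=6, "gas"=3, "show"=4, "opera"=5, "romance"=7, "discuss"=7
Sum = 35, Count = 7
Average = 35/7 = 5.00
= avg=5.00, min=3, max=7


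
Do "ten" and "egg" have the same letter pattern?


Pattern of "ten": [0, 1, 2]
Pattern of "egg": [0, 1, 1]
Patterns do not match
Same pattern = No


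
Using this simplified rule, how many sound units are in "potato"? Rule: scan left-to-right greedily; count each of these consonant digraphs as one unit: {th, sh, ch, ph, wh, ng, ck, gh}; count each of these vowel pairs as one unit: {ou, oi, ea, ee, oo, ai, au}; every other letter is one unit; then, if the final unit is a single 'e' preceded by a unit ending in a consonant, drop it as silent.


Word: "potato" (6 letters)
Left-to-right scan:
  1. 'p' (letter)
  2. 'o' (letter)
  3. 't' (letter)
  4. 'a' (letter)
  5. 't' (letter)
  6. 'o' (letter)
Units from scan: 6
Sound units = 6 units


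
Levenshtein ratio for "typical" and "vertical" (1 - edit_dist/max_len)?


Word 1: "typical" (length 7)
Word 2: "vertical" (length 8)
One optimal edit sequence:
  1. insert 'v'  (+1)
  2. substitute 't' -> 'e'  (+1)
  3. substitute 'y' -> 'r'  (+1)
  4. substitute 'p' -> 't'  (+1)
  5. keep 'i'
  6. keep 'c'
  7. keep 'a'
  8. keep 'l'
Edit distance = 4
Max length = max(7, 8) = 8
Similarity = 1 - 4/8
= 0.5000


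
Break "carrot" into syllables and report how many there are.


Word: "carrot"
Syllable breakdown: car | rot
Counting: 2 parts
= 2 syllables


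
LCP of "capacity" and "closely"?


Word 1: "capacity"
Word 2: "closely"
Comparing from start:
  Pos 0: 'c' == 'c'
  Pos 1: 'a' != 'l' (stop)
LCP = "c" (length 1)


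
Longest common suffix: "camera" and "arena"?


Word 1: "camera"
Word 2: "arena"
Comparing from end:
  Pos -1: 'a' == 'a'
  Pos -2: 'r' != 'n' (stop)
LCS = "a" (length 1)


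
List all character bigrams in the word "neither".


Word: "neither" (length 7)
Number of bigrams = 7 - 2 + 1 = 6
  Position 0: "ne"
  Position 1: "ei"
  Position 2: "it"
  Position 3: "th"
  Position 4: "he"
  Position 5: "er"
Bigrams = "ne", "ei", "it", "th", "he", "er"


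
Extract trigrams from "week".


Word: "week" (length 4)
Number of trigrams = 4 - 3 + 1 = 2
  Position 0: "wee"
  Position 1: "eek"
Trigrams = "wee", "eek"


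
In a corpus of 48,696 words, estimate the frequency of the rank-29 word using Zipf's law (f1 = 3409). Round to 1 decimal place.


Zipf's law: f(r) = f(1) / r
f(1) = 3409
f(29) = 3409 / 29
= 117.6 occurrences


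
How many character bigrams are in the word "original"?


Word: "original" (length 8)
Number of 2-grams = length - 2 + 1 = 8 - 2 + 1
= 7


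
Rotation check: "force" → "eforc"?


Word: "force", Candidate: "eforc"
Method: check if candidate is substring of word+word
"forceforce" contains "eforc"? Yes
Is rotation = Yes


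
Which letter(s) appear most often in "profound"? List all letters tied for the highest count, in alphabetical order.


Word: "profound"
Letter counts:
  'd': 1
  'f': 1
  'n': 1
  'o': 2
  'p': 1
  'r': 1
  'u': 1
Maximum count = 2
Most frequent = 'o' (2 times each)


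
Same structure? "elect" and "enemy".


Pattern of "elect": [0, 1, 0, 2, 3]
Pattern of "enemy": [0, 1, 0, 2, 3]
Patterns match
Same pattern = Yes


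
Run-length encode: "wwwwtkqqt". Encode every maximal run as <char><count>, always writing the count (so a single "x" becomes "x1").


String: "wwwwtkqqt"
Scanning for consecutive runs:
  'w' x 4
  't' x 1
  'k' x 1
  'q' x 2
  't' x 1
RLE = "w4t1k1q2t1"


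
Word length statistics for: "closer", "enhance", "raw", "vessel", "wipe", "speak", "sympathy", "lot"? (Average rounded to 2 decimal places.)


Lengths: "closer"=6, "enhance"=7, "raw"=3, "vessel"=6, "wipe"=4, "speak"=5, "sympathy"=8, "lot"=3
Sum = 42, Count = 8
Average = 42/8 = 5.25
= avg=5.25, min=3, max=8


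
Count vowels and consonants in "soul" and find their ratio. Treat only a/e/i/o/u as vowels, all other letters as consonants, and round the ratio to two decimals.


Word: "soul"
Vowels (a,e,i,o,u): 2
Consonants: 2
Ratio = 2/2
= 1.00


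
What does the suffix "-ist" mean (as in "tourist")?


Suffix: -ist
Example: tourist (tour + -ist)
Meaning = one who practices
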